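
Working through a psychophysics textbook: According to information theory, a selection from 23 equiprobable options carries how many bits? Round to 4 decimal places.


H = log2(n)
H = log2(23)
= 4.5236


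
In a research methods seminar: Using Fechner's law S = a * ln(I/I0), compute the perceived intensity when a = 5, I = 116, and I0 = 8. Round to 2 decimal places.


S = 5 * ln(116/8)
I/I0 = 14.5
ln(14.5) = 2.6741
S = 5 * 2.6741
= 13.37


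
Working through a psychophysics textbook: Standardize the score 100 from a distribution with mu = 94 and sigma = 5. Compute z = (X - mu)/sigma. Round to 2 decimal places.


z = (X - mu) / sigma
= (100 - 94) / 5
= 6 / 5
= 1.20


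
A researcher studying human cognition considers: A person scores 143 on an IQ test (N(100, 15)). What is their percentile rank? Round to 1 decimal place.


z = (IQ - mean) / SD
z = (143 - 100) / 15 = 2.8667
Percentile = Phi(2.8667) * 100
Phi(2.8667) = 0.997926
= 99.8


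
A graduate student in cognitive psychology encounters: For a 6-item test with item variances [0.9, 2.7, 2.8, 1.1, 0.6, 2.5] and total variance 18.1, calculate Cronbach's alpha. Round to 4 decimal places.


alpha = (k/(k-1)) * (1 - sum(s_i^2)/s_total^2)
sum(item variances) = 10.6
k/(k-1) = 6/5 = 1.2
1 - 10.6/18.1 = 1 - 0.585635 = 0.414365
alpha = 1.2 * 0.414365
= 0.4972


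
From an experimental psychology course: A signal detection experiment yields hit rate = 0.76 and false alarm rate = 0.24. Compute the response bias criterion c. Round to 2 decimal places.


c = -0.5 * (z(HR) + z(FAR))
z(0.76) = 0.7063
z(0.24) = -0.7063
c = -0.5 * (0.7063 + -0.7063)
= -0.5 * 0.0
= 0.00


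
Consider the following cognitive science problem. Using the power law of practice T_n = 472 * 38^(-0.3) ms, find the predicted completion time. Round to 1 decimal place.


T_n = 472 * 38^(-0.3)
38^(-0.3) = 0.335788
T_n = 472 * 0.335788
= 158.5 ms


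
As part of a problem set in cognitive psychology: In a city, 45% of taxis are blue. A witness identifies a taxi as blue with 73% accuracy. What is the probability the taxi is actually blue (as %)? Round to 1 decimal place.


P(blue | says blue) = P(says blue | blue)*P(blue) / [P(says blue | blue)*P(blue) + P(says blue | not blue)*P(not blue)]
Numerator = 0.73 * 0.45 = 0.3285
False identification = 0.27 * 0.55 = 0.1485
P = 0.3285 / (0.3285 + 0.1485)
= 0.3285 / 0.477
As percentage = 68.9


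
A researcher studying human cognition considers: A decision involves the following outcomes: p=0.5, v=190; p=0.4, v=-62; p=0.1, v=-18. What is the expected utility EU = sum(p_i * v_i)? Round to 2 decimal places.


EU = sum(p_i * v_i)
0.5 * 190 = 95.0
0.4 * -62 = -24.8
0.1 * -18 = -1.8
EU = 95.0 + -24.8 + -1.8
= 68.40


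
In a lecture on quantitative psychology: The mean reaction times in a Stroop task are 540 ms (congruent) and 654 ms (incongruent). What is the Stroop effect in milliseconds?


Stroop effect = RT(incongruent) - RT(congruent)
= 654 - 540
= 114 ms


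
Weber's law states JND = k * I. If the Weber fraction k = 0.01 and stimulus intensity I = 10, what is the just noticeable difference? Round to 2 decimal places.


JND = k * I
JND = 0.01 * 10
= 0.10


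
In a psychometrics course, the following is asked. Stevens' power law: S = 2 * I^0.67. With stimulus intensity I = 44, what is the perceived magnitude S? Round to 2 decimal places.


S = 2 * 44^0.67
44^0.67 = 12.6216
S = 2 * 12.6216
= 25.24


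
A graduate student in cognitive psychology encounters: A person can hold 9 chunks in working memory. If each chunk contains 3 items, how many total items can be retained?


Total items = chunks * items_per_chunk
= 9 * 3
= 27


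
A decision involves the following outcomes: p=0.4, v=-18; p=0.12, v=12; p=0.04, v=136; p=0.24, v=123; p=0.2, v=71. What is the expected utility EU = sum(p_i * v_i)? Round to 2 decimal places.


EU = sum(p_i * v_i)
0.4 * -18 = -7.2
0.12 * 12 = 1.44
0.04 * 136 = 5.44
0.24 * 123 = 29.52
0.2 * 71 = 14.2
EU = -7.2 + 1.44 + 5.44 + 29.52 + 14.2
= 43.40


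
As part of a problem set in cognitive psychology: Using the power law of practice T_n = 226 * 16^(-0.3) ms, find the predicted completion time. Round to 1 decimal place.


T_n = 226 * 16^(-0.3)
16^(-0.3) = 0.435275
T_n = 226 * 0.435275
= 98.4 ms


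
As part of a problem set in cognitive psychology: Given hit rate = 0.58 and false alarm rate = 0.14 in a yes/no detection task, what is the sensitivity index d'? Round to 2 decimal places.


d' = z(HR) - z(FAR)
z(0.58) = 0.2019
z(0.14) = -1.0803
d' = 0.2019 - -1.0803
= 1.28


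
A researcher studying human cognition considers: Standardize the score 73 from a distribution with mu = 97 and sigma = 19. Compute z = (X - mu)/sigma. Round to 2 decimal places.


z = (X - mu) / sigma
= (73 - 97) / 19
= -24 / 19
= -1.26


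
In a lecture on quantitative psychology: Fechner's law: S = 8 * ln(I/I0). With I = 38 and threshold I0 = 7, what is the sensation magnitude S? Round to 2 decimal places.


S = 8 * ln(38/7)
I/I0 = 5.428571
ln(5.428571) = 1.6917
S = 8 * 1.6917
= 13.53


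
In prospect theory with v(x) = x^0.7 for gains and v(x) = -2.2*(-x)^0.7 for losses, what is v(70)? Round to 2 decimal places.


Since x = 70 >= 0, use v(x) = x^0.7
70^0.7 = 19.569
v(70) = 19.57


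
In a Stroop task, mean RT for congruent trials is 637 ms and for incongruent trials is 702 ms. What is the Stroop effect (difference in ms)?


Stroop effect = RT(incongruent) - RT(congruent)
= 702 - 637
= 65 ms


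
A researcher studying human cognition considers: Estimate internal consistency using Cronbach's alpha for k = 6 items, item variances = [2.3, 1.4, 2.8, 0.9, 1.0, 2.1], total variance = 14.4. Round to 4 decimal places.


alpha = (k/(k-1)) * (1 - sum(s_i^2)/s_total^2)
sum(item variances) = 10.5
k/(k-1) = 6/5 = 1.2
1 - 10.5/14.4 = 1 - 0.729167 = 0.270833
alpha = 1.2 * 0.270833
= 0.3250


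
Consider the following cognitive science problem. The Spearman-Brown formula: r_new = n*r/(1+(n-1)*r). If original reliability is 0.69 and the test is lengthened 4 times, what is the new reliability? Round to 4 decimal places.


r_new = n*r / (1 + (n-1)*r)
Numerator = 4 * 0.69 = 2.76
Denominator = 1 + 3 * 0.69 = 3.07
r_new = 2.76 / 3.07
= 0.8990


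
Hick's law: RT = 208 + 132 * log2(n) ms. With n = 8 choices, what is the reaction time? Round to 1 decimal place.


RT = 208 + 132 * log2(8)
log2(8) = 3.0
RT = 208 + 132 * 3.0
= 208 + 396.0
= 604.0 ms


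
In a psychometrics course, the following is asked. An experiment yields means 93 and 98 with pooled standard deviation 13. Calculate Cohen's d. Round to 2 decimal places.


Cohen's d = (M1 - M2) / S_pooled
= (93 - 98) / 13
= -5 / 13
= -0.38


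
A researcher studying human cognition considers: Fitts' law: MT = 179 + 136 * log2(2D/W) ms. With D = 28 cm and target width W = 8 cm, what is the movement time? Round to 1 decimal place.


MT = 179 + 136 * log2(2*28/8)
2D/W = 7.0
log2(7.0) = 2.8074
MT = 179 + 136 * 2.8074
= 560.8 ms


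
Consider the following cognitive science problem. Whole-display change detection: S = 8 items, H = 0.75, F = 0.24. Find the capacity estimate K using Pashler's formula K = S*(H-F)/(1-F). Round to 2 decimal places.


K = S * (H - F) / (1 - F)
H - F = 0.51
1 - F = 0.76
K = 8 * 0.51 / 0.76
= 5.37


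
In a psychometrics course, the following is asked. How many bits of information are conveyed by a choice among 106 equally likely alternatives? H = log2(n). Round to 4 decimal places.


H = log2(n)
H = log2(106)
= 6.7279


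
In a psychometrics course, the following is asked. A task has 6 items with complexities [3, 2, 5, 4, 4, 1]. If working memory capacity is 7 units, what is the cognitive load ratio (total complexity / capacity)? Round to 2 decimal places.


Total complexity = 3 + 2 + 5 + 4 + 4 + 1 = 19
Load = total / capacity = 19 / 7
= 2.71


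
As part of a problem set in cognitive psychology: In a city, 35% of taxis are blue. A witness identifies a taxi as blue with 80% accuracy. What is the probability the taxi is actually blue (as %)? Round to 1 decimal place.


P(blue | says blue) = P(says blue | blue)*P(blue) / [P(says blue | blue)*P(blue) + P(says blue | not blue)*P(not blue)]
Numerator = 0.8 * 0.35 = 0.28
False identification = 0.2 * 0.65 = 0.13
P = 0.28 / (0.28 + 0.13)
= 0.28 / 0.41
As percentage = 68.3


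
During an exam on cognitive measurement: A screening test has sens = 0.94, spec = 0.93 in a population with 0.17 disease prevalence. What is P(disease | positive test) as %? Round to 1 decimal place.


PPV = (sens * prev) / (sens * prev + (1-spec) * (1-prev))
Numerator = 0.94 * 0.17 = 0.1598
P(positive and no disease) = (1 - spec) * (1 - prev) = (1 - 0.93) * (1 - 0.17) = 0.0581
Denominator = 0.1598 + 0.0581 = 0.2179
PPV = 0.1598 / 0.2179 = 0.733364
As percentage = 73.3


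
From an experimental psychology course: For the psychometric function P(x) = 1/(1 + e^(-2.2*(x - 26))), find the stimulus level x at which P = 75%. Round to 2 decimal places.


At P = 0.75: 0.75 = 1/(1 + e^(-k*(x-x0)))
Solving: e^(-k*(x-x0)) = 1/3
x = x0 + ln(3)/k
ln(3) = 1.0986
x = 26 + 1.0986/2.2
= 26 + 0.4994
= 26.50


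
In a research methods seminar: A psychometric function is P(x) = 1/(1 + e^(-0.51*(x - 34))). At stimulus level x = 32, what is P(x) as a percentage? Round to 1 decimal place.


P(x) = 1/(1 + e^(-0.51*(32 - 34)))
Exponent = -0.51 * -2 = 1.02
e^(1.02) = 2.773195
P = 1/(1 + 2.773195) = 0.265027
Percentage = 26.5


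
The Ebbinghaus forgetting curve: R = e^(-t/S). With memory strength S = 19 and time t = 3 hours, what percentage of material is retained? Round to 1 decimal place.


R = e^(-t/S)
-t/S = -3/19 = -0.157895
R = e^(-0.157895) = 0.853939
Percentage = 0.853939 * 100
= 85.4


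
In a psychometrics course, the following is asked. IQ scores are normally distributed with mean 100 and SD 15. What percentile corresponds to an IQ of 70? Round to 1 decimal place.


z = (IQ - mean) / SD
z = (70 - 100) / 15 = -2.0
Percentile = Phi(-2.0) * 100
Phi(-2.0) = 0.02275
= 2.3


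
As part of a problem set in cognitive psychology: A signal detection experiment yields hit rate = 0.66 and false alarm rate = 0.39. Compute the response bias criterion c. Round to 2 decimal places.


c = -0.5 * (z(HR) + z(FAR))
z(0.66) = 0.4125
z(0.39) = -0.2793
c = -0.5 * (0.4125 + -0.2793)
= -0.5 * 0.1332
= -0.07


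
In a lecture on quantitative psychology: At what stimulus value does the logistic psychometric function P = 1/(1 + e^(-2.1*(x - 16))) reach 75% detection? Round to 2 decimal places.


At P = 0.75: 0.75 = 1/(1 + e^(-k*(x-x0)))
Solving: e^(-k*(x-x0)) = 1/3
x = x0 + ln(3)/k
ln(3) = 1.0986
x = 16 + 1.0986/2.1
= 16 + 0.5231
= 16.52


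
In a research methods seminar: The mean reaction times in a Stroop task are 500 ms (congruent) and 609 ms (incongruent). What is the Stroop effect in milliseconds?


Stroop effect = RT(incongruent) - RT(congruent)
= 609 - 500
= 109 ms


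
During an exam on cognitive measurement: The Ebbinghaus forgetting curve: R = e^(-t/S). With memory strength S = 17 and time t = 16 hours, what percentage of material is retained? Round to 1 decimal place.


R = e^(-t/S)
-t/S = -16/17 = -0.941176
R = e^(-0.941176) = 0.390169
Percentage = 0.390169 * 100
= 39.0


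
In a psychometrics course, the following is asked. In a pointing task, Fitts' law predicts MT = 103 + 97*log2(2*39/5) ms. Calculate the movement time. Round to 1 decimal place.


MT = 103 + 97 * log2(2*39/5)
2D/W = 15.6
log2(15.6) = 3.9635
MT = 103 + 97 * 3.9635
= 487.5 ms


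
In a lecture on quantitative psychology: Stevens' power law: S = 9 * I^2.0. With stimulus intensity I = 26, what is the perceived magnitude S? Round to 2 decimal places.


S = 9 * 26^2.0
26^2.0 = 676.0
S = 9 * 676.0
= 6084.00


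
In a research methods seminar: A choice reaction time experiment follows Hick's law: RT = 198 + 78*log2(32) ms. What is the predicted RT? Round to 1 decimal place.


RT = 198 + 78 * log2(32)
log2(32) = 5.0
RT = 198 + 78 * 5.0
= 198 + 390.0
= 588.0 ms


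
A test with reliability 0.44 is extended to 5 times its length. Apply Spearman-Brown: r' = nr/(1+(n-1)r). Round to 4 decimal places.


r_new = n*r / (1 + (n-1)*r)
Numerator = 5 * 0.44 = 2.2
Denominator = 1 + 4 * 0.44 = 2.76
r_new = 2.2 / 2.76
= 0.7971


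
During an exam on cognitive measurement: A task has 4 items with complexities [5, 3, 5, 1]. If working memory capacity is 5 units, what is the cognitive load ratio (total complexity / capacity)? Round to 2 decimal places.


Total complexity = 5 + 3 + 5 + 1 = 14
Load = total / capacity = 14 / 5
= 2.80


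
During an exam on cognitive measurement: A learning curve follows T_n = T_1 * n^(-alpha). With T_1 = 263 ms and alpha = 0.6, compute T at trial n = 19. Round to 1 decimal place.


T_n = 263 * 19^(-0.6)
19^(-0.6) = 0.170902
T_n = 263 * 0.170902
= 44.9 ms


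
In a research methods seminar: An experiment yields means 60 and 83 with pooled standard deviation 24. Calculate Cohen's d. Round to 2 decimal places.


Cohen's d = (M1 - M2) / S_pooled
= (60 - 83) / 24
= -23 / 24
= -0.96


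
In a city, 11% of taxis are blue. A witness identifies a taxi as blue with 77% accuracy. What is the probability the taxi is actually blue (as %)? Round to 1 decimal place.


P(blue | says blue) = P(says blue | blue)*P(blue) / [P(says blue | blue)*P(blue) + P(says blue | not blue)*P(not blue)]
Numerator = 0.77 * 0.11 = 0.0847
False identification = 0.23 * 0.89 = 0.2047
P = 0.0847 / (0.0847 + 0.2047)
= 0.0847 / 0.2894
As percentage = 29.3


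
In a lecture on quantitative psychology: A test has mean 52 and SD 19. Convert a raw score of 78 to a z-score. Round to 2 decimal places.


z = (X - mu) / sigma
= (78 - 52) / 19
= 26 / 19
= 1.37


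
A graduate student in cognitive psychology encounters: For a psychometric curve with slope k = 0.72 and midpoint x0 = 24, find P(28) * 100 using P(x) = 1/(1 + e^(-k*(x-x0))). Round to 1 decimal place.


P(x) = 1/(1 + e^(-0.72*(28 - 24)))
Exponent = -0.72 * 4 = -2.88
e^(-2.88) = 0.056135
P = 1/(1 + 0.056135) = 0.946849
Percentage = 94.7


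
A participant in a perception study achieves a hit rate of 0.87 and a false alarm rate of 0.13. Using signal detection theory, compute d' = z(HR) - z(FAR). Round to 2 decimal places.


d' = z(HR) - z(FAR)
z(0.87) = 1.1264
z(0.13) = -1.1264
d' = 1.1264 - -1.1264
= 2.25


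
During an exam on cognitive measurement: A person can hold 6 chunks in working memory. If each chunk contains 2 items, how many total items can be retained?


Total items = chunks * items_per_chunk
= 6 * 2
= 12


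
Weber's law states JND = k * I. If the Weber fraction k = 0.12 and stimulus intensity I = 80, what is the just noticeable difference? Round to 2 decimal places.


JND = k * I
JND = 0.12 * 80
= 9.60


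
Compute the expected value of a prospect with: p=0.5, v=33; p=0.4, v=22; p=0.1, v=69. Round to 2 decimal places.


EU = sum(p_i * v_i)
0.5 * 33 = 16.5
0.4 * 22 = 8.8
0.1 * 69 = 6.9
EU = 16.5 + 8.8 + 6.9
= 32.20


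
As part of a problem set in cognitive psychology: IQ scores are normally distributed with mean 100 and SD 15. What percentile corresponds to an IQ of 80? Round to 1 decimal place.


z = (IQ - mean) / SD
z = (80 - 100) / 15 = -1.3333
Percentile = Phi(-1.3333) * 100
Phi(-1.3333) = 0.091217
= 9.1


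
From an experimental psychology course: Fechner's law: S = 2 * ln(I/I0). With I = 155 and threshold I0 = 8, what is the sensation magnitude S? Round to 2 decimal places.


S = 2 * ln(155/8)
I/I0 = 19.375
ln(19.375) = 2.964
S = 2 * 2.964
= 5.93


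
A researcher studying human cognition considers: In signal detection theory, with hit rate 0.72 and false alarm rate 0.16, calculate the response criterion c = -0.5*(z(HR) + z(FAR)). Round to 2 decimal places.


c = -0.5 * (z(HR) + z(FAR))
z(0.72) = 0.5828
z(0.16) = -0.9945
c = -0.5 * (0.5828 + -0.9945)
= -0.5 * -0.4117
= 0.21


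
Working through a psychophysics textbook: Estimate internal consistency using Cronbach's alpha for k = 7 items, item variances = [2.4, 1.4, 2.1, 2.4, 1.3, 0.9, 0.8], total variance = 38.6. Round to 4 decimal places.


alpha = (k/(k-1)) * (1 - sum(s_i^2)/s_total^2)
sum(item variances) = 11.3
k/(k-1) = 7/6 = 1.166667
1 - 11.3/38.6 = 1 - 0.292746 = 0.707254
alpha = 1.166667 * 0.707254
= 0.8251


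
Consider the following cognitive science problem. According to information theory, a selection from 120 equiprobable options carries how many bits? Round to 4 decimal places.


H = log2(n)
H = log2(120)
= 6.9069


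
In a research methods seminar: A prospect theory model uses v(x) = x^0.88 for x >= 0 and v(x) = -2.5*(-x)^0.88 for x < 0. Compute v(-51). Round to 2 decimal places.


Since x = -51 < 0, use v(x) = -lambda*(-x)^alpha
(-x) = 51
51^0.88 = 31.8172
v(-51) = -2.5 * 31.8172
= -79.54


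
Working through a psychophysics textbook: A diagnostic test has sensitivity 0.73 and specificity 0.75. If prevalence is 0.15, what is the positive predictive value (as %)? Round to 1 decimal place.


PPV = (sens * prev) / (sens * prev + (1-spec) * (1-prev))
Numerator = 0.73 * 0.15 = 0.1095
P(positive and no disease) = (1 - spec) * (1 - prev) = (1 - 0.75) * (1 - 0.15) = 0.2125
Denominator = 0.1095 + 0.2125 = 0.322
PPV = 0.1095 / 0.322 = 0.340062
As percentage = 34.0


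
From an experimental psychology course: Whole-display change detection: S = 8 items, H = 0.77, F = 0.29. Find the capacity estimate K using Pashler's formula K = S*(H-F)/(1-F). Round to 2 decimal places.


K = S * (H - F) / (1 - F)
H - F = 0.48
1 - F = 0.71
K = 8 * 0.48 / 0.71
= 5.41


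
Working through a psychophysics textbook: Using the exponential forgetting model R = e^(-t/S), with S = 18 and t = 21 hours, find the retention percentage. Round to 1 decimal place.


R = e^(-t/S)
-t/S = -21/18 = -1.166667
R = e^(-1.166667) = 0.311403
Percentage = 0.311403 * 100
= 31.1


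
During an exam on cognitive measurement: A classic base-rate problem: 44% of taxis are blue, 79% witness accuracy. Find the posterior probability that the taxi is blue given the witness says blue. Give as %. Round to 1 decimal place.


P(blue | says blue) = P(says blue | blue)*P(blue) / [P(says blue | blue)*P(blue) + P(says blue | not blue)*P(not blue)]
Numerator = 0.79 * 0.44 = 0.3476
False identification = 0.21 * 0.56 = 0.1176
P = 0.3476 / (0.3476 + 0.1176)
= 0.3476 / 0.4652
As percentage = 74.7


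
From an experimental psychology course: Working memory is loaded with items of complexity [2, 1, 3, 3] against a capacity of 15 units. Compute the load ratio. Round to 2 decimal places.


Total complexity = 2 + 1 + 3 + 3 = 9
Load = total / capacity = 9 / 15
= 0.60


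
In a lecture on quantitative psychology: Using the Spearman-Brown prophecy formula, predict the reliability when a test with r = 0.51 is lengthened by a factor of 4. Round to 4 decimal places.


r_new = n*r / (1 + (n-1)*r)
Numerator = 4 * 0.51 = 2.04
Denominator = 1 + 3 * 0.51 = 2.53
r_new = 2.04 / 2.53
= 0.8063


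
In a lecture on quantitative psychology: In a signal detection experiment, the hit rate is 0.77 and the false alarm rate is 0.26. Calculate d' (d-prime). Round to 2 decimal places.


d' = z(HR) - z(FAR)
z(0.77) = 0.7388
z(0.26) = -0.6433
d' = 0.7388 - -0.6433
= 1.38


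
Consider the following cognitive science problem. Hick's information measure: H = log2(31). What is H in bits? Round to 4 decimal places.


H = log2(n)
H = log2(31)
= 4.9542


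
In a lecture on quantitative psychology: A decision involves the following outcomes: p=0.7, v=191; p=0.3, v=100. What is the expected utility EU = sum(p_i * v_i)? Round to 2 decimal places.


EU = sum(p_i * v_i)
0.7 * 191 = 133.7
0.3 * 100 = 30.0
EU = 133.7 + 30.0
= 163.70


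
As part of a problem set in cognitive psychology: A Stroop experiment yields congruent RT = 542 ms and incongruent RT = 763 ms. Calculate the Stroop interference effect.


Stroop effect = RT(incongruent) - RT(congruent)
= 763 - 542
= 221 ms


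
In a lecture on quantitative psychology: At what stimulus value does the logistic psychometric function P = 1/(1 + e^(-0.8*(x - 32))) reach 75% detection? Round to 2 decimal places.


At P = 0.75: 0.75 = 1/(1 + e^(-k*(x-x0)))
Solving: e^(-k*(x-x0)) = 1/3
x = x0 + ln(3)/k
ln(3) = 1.0986
x = 32 + 1.0986/0.8
= 32 + 1.3732
= 33.37


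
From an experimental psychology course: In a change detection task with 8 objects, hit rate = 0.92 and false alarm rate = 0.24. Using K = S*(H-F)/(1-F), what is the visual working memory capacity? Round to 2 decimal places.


K = S * (H - F) / (1 - F)
H - F = 0.68
1 - F = 0.76
K = 8 * 0.68 / 0.76
= 7.16


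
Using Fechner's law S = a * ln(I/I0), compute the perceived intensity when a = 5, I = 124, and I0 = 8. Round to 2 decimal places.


S = 5 * ln(124/8)
I/I0 = 15.5
ln(15.5) = 2.7408
S = 5 * 2.7408
= 13.70


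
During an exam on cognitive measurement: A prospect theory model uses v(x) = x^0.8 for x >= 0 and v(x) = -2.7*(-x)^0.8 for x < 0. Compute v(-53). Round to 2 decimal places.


Since x = -53 < 0, use v(x) = -lambda*(-x)^alpha
(-x) = 53
53^0.8 = 23.9564
v(-53) = -2.7 * 23.9564
= -64.68


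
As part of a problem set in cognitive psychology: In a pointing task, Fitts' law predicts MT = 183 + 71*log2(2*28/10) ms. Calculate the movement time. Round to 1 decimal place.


MT = 183 + 71 * log2(2*28/10)
2D/W = 5.6
log2(5.6) = 2.4854
MT = 183 + 71 * 2.4854
= 359.5 ms


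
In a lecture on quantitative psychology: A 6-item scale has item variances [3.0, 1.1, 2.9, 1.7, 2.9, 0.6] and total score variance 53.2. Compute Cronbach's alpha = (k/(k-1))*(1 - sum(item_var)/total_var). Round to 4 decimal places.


alpha = (k/(k-1)) * (1 - sum(s_i^2)/s_total^2)
sum(item variances) = 12.2
k/(k-1) = 6/5 = 1.2
1 - 12.2/53.2 = 1 - 0.229323 = 0.770677
alpha = 1.2 * 0.770677
= 0.9248


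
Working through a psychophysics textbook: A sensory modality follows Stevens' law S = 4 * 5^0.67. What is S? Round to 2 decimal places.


S = 4 * 5^0.67
5^0.67 = 2.9397
S = 4 * 2.9397
= 11.76


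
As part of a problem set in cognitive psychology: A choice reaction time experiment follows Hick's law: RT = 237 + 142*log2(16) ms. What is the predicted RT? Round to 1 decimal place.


RT = 237 + 142 * log2(16)
log2(16) = 4.0
RT = 237 + 142 * 4.0
= 237 + 568.0
= 805.0 ms


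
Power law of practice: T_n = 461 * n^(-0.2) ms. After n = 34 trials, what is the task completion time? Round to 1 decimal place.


T_n = 461 * 34^(-0.2)
34^(-0.2) = 0.493974
T_n = 461 * 0.493974
= 227.7 ms


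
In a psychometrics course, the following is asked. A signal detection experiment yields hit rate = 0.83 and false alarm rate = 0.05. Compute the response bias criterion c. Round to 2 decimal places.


c = -0.5 * (z(HR) + z(FAR))
z(0.83) = 0.9542
z(0.05) = -1.6449
c = -0.5 * (0.9542 + -1.6449)
= -0.5 * -0.6907
= 0.35


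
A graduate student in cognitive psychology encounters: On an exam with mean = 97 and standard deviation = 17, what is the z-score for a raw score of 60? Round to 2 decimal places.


z = (X - mu) / sigma
= (60 - 97) / 17
= -37 / 17
= -2.18


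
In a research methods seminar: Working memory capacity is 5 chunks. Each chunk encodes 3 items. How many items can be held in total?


Total items = chunks * items_per_chunk
= 5 * 3
= 15


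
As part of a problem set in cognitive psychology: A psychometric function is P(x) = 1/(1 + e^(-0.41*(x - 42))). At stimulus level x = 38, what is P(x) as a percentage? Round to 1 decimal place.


P(x) = 1/(1 + e^(-0.41*(38 - 42)))
Exponent = -0.41 * -4 = 1.64
e^(1.64) = 5.15517
P = 1/(1 + 5.15517) = 0.162465
Percentage = 16.2


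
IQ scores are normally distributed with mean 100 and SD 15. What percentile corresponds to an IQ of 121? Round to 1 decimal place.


z = (IQ - mean) / SD
z = (121 - 100) / 15 = 1.4
Percentile = Phi(1.4) * 100
Phi(1.4) = 0.919243
= 91.9


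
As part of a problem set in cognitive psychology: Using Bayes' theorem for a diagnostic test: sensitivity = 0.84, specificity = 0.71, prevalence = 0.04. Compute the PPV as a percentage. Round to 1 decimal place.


PPV = (sens * prev) / (sens * prev + (1-spec) * (1-prev))
Numerator = 0.84 * 0.04 = 0.0336
P(positive and no disease) = (1 - spec) * (1 - prev) = (1 - 0.71) * (1 - 0.04) = 0.2784
Denominator = 0.0336 + 0.2784 = 0.312
PPV = 0.0336 / 0.312 = 0.107692
As percentage = 10.8


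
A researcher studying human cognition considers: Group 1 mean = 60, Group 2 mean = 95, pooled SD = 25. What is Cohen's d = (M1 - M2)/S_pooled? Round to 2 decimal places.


Cohen's d = (M1 - M2) / S_pooled
= (60 - 95) / 25
= -35 / 25
= -1.40


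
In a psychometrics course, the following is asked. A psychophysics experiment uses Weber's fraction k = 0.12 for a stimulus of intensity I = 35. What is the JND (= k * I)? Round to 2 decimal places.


JND = k * I
JND = 0.12 * 35
= 4.20


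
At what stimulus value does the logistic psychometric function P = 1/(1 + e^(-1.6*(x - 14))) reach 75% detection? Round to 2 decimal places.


At P = 0.75: 0.75 = 1/(1 + e^(-k*(x-x0)))
Solving: e^(-k*(x-x0)) = 1/3
x = x0 + ln(3)/k
ln(3) = 1.0986
x = 14 + 1.0986/1.6
= 14 + 0.6866
= 14.69


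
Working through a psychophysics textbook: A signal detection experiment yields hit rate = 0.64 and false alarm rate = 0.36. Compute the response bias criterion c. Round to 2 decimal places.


c = -0.5 * (z(HR) + z(FAR))
z(0.64) = 0.3585
z(0.36) = -0.3585
c = -0.5 * (0.3585 + -0.3585)
= -0.5 * 0.0
= 0.00


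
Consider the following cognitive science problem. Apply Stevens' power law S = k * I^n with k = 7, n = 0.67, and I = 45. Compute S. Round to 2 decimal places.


S = 7 * 45^0.67
45^0.67 = 12.813
S = 7 * 12.813
= 89.69


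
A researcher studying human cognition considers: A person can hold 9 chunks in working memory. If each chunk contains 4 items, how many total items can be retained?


Total items = chunks * items_per_chunk
= 9 * 4
= 36


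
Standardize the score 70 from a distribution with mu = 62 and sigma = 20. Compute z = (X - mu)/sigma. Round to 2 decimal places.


z = (X - mu) / sigma
= (70 - 62) / 20
= 8 / 20
= 0.40


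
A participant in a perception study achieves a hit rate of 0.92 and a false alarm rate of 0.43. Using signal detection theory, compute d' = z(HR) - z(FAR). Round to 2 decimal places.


d' = z(HR) - z(FAR)
z(0.92) = 1.4051
z(0.43) = -0.1764
d' = 1.4051 - -0.1764
= 1.58


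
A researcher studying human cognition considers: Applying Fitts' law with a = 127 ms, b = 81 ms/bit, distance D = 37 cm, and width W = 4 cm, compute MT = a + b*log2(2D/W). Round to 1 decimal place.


MT = 127 + 81 * log2(2*37/4)
2D/W = 18.5
log2(18.5) = 4.2095
MT = 127 + 81 * 4.2095
= 468.0 ms


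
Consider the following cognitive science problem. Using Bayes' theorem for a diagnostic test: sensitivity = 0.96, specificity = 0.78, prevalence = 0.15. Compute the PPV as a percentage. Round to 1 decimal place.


PPV = (sens * prev) / (sens * prev + (1-spec) * (1-prev))
Numerator = 0.96 * 0.15 = 0.144
P(positive and no disease) = (1 - spec) * (1 - prev) = (1 - 0.78) * (1 - 0.15) = 0.187
Denominator = 0.144 + 0.187 = 0.331
PPV = 0.144 / 0.331 = 0.435045
As percentage = 43.5


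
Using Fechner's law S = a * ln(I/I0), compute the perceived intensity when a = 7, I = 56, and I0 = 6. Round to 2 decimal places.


S = 7 * ln(56/6)
I/I0 = 9.333333
ln(9.333333) = 2.2336
S = 7 * 2.2336
= 15.64


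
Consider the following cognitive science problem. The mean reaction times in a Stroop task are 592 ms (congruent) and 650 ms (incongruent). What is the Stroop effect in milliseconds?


Stroop effect = RT(incongruent) - RT(congruent)
= 650 - 592
= 58 ms


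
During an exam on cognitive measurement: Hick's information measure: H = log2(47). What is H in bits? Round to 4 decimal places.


H = log2(n)
H = log2(47)
= 5.5546


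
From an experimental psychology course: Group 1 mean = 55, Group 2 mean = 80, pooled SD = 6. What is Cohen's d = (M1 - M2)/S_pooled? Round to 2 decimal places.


Cohen's d = (M1 - M2) / S_pooled
= (55 - 80) / 6
= -25 / 6
= -4.17


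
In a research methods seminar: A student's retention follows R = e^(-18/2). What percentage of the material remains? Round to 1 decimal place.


R = e^(-t/S)
-t/S = -18/2 = -9.0
R = e^(-9.0) = 0.000123
Percentage = 0.000123 * 100
= 0.0


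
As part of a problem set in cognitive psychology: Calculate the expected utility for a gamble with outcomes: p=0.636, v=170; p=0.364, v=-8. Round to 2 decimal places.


EU = sum(p_i * v_i)
0.636 * 170 = 108.12
0.364 * -8 = -2.912
EU = 108.12 + -2.912
= 105.21


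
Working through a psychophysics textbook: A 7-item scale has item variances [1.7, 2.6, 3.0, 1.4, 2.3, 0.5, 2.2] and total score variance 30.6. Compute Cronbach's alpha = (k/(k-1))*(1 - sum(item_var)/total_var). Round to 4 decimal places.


alpha = (k/(k-1)) * (1 - sum(s_i^2)/s_total^2)
sum(item variances) = 13.7
k/(k-1) = 7/6 = 1.166667
1 - 13.7/30.6 = 1 - 0.447712 = 0.552288
alpha = 1.166667 * 0.552288
= 0.6443


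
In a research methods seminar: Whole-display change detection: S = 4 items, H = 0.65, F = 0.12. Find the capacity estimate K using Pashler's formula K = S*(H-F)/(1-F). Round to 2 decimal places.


K = S * (H - F) / (1 - F)
H - F = 0.53
1 - F = 0.88
K = 4 * 0.53 / 0.88
= 2.41


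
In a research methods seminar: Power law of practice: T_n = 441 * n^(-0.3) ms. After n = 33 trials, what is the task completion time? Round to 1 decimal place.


T_n = 441 * 33^(-0.3)
33^(-0.3) = 0.350305
T_n = 441 * 0.350305
= 154.5 ms


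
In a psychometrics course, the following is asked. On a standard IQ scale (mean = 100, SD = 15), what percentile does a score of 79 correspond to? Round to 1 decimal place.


z = (IQ - mean) / SD
z = (79 - 100) / 15 = -1.4
Percentile = Phi(-1.4) * 100
Phi(-1.4) = 0.080757
= 8.1


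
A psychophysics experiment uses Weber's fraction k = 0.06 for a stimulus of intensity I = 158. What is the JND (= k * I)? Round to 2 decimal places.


JND = k * I
JND = 0.06 * 158
= 9.48


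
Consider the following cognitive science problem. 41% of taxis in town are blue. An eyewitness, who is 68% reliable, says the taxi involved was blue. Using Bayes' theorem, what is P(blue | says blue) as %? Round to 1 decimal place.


P(blue | says blue) = P(says blue | blue)*P(blue) / [P(says blue | blue)*P(blue) + P(says blue | not blue)*P(not blue)]
Numerator = 0.68 * 0.41 = 0.2788
False identification = 0.32 * 0.59 = 0.1888
P = 0.2788 / (0.2788 + 0.1888)
= 0.2788 / 0.4676
As percentage = 59.6


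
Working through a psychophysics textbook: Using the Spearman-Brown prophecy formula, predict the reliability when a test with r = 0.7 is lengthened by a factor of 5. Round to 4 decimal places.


r_new = n*r / (1 + (n-1)*r)
Numerator = 5 * 0.7 = 3.5
Denominator = 1 + 4 * 0.7 = 3.8
r_new = 3.5 / 3.8
= 0.9211


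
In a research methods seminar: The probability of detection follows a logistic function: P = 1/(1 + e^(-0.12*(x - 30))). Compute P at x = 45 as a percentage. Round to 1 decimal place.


P(x) = 1/(1 + e^(-0.12*(45 - 30)))
Exponent = -0.12 * 15 = -1.8
e^(-1.8) = 0.165299
P = 1/(1 + 0.165299) = 0.858149
Percentage = 85.8


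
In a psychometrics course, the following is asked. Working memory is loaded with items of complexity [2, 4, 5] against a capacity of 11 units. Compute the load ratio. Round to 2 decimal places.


Total complexity = 2 + 4 + 5 = 11
Load = total / capacity = 11 / 11
= 1.00


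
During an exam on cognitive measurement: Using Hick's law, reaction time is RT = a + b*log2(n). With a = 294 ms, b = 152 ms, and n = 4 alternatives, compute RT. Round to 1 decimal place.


RT = 294 + 152 * log2(4)
log2(4) = 2.0
RT = 294 + 152 * 2.0
= 294 + 304.0
= 598.0 ms


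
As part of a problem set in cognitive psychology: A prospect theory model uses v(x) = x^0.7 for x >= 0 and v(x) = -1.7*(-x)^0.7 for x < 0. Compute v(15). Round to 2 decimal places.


Since x = 15 >= 0, use v(x) = x^0.7
15^0.7 = 6.6568
v(15) = 6.66


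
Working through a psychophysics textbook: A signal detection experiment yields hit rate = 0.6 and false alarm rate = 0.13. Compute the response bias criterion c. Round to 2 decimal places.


c = -0.5 * (z(HR) + z(FAR))
z(0.6) = 0.2533
z(0.13) = -1.1264
c = -0.5 * (0.2533 + -1.1264)
= -0.5 * -0.8731
= 0.44


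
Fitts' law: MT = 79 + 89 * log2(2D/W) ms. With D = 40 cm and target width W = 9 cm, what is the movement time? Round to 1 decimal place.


MT = 79 + 89 * log2(2*40/9)
2D/W = 8.888889
log2(8.888889) = 3.152
MT = 79 + 89 * 3.152
= 359.5 ms


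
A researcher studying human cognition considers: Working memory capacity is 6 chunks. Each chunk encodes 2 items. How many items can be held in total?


Total items = chunks * items_per_chunk
= 6 * 2
= 12


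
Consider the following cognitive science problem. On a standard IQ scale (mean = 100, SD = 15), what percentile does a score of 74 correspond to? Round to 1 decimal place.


z = (IQ - mean) / SD
z = (74 - 100) / 15 = -1.7333
Percentile = Phi(-1.7333) * 100
Phi(-1.7333) = 0.041521
= 4.2


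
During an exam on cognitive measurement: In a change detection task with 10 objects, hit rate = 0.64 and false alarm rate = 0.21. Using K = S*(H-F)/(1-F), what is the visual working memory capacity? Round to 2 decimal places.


K = S * (H - F) / (1 - F)
H - F = 0.43
1 - F = 0.79
K = 10 * 0.43 / 0.79
= 5.44


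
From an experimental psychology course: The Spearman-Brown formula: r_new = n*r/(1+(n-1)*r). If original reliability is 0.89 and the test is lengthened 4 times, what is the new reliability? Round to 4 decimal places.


r_new = n*r / (1 + (n-1)*r)
Numerator = 4 * 0.89 = 3.56
Denominator = 1 + 3 * 0.89 = 3.67
r_new = 3.56 / 3.67
= 0.9700


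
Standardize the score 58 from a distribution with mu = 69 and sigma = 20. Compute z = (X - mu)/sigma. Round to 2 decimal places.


z = (X - mu) / sigma
= (58 - 69) / 20
= -11 / 20
= -0.55


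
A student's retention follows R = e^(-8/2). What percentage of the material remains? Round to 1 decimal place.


R = e^(-t/S)
-t/S = -8/2 = -4.0
R = e^(-4.0) = 0.018316
Percentage = 0.018316 * 100
= 1.8


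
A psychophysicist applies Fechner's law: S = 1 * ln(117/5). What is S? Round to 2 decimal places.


S = 1 * ln(117/5)
I/I0 = 23.4
ln(23.4) = 3.1527
S = 1 * 3.1527
= 3.15


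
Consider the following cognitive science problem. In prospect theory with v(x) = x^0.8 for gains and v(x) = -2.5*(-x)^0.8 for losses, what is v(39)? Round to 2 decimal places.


Since x = 39 >= 0, use v(x) = x^0.8
39^0.8 = 18.7435
v(39) = 18.74


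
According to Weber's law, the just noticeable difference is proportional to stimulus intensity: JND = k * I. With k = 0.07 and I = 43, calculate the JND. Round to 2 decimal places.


JND = k * I
JND = 0.07 * 43
= 3.01


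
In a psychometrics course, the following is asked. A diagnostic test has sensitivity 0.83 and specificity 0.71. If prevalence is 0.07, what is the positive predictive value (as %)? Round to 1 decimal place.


PPV = (sens * prev) / (sens * prev + (1-spec) * (1-prev))
Numerator = 0.83 * 0.07 = 0.0581
P(positive and no disease) = (1 - spec) * (1 - prev) = (1 - 0.71) * (1 - 0.07) = 0.2697
Denominator = 0.0581 + 0.2697 = 0.3278
PPV = 0.0581 / 0.3278 = 0.177242
As percentage = 17.7


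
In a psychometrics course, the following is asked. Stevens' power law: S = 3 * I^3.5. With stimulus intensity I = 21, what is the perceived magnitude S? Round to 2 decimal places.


S = 3 * 21^3.5
21^3.5 = 42439.2335
S = 3 * 42439.2335
= 127317.70


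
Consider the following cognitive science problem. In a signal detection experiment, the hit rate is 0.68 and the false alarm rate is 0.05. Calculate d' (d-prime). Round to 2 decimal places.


d' = z(HR) - z(FAR)
z(0.68) = 0.4677
z(0.05) = -1.6449
d' = 0.4677 - -1.6449
= 2.11


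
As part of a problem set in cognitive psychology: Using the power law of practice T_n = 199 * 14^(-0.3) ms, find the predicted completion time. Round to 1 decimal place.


T_n = 199 * 14^(-0.3)
14^(-0.3) = 0.453066
T_n = 199 * 0.453066
= 90.2 ms


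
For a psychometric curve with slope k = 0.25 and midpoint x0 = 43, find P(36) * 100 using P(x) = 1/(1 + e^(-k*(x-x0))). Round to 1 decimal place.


P(x) = 1/(1 + e^(-0.25*(36 - 43)))
Exponent = -0.25 * -7 = 1.75
e^(1.75) = 5.754603
P = 1/(1 + 5.754603) = 0.148047
Percentage = 14.8


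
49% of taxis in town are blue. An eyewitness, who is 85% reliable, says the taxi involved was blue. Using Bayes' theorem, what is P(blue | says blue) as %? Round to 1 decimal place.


P(blue | says blue) = P(says blue | blue)*P(blue) / [P(says blue | blue)*P(blue) + P(says blue | not blue)*P(not blue)]
Numerator = 0.85 * 0.49 = 0.4165
False identification = 0.15 * 0.51 = 0.0765
P = 0.4165 / (0.4165 + 0.0765)
= 0.4165 / 0.493
As percentage = 84.5


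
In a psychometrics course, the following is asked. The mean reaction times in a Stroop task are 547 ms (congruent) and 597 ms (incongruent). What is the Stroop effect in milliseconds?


Stroop effect = RT(incongruent) - RT(congruent)
= 597 - 547
= 50 ms


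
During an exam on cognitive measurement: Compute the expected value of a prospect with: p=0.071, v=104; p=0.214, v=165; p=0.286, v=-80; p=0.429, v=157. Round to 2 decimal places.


EU = sum(p_i * v_i)
0.071 * 104 = 7.384
0.214 * 165 = 35.31
0.286 * -80 = -22.88
0.429 * 157 = 67.353
EU = 7.384 + 35.31 + -22.88 + 67.353
= 87.17


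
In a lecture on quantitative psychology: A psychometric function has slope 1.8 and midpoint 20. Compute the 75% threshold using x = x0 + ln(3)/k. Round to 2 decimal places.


At P = 0.75: 0.75 = 1/(1 + e^(-k*(x-x0)))
Solving: e^(-k*(x-x0)) = 1/3
x = x0 + ln(3)/k
ln(3) = 1.0986
x = 20 + 1.0986/1.8
= 20 + 0.6103
= 20.61


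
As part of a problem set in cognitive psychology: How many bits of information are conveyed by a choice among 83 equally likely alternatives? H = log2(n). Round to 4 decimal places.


H = log2(n)
H = log2(83)
= 6.3750


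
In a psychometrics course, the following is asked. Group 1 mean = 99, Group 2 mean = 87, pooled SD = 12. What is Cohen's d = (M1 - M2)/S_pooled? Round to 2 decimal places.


Cohen's d = (M1 - M2) / S_pooled
= (99 - 87) / 12
= 12 / 12
= 1.00


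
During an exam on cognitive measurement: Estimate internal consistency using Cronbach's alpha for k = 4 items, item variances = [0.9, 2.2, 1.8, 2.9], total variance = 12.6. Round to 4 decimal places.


alpha = (k/(k-1)) * (1 - sum(s_i^2)/s_total^2)
sum(item variances) = 7.8
k/(k-1) = 4/3 = 1.333333
1 - 7.8/12.6 = 1 - 0.619048 = 0.380952
alpha = 1.333333 * 0.380952
= 0.5079


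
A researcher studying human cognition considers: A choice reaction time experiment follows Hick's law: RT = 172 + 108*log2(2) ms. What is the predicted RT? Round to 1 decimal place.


RT = 172 + 108 * log2(2)
log2(2) = 1.0
RT = 172 + 108 * 1.0
= 172 + 108.0
= 280.0 ms


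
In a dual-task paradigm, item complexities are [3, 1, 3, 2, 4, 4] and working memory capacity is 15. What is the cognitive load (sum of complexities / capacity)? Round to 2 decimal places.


Total complexity = 3 + 1 + 3 + 2 + 4 + 4 = 17
Load = total / capacity = 17 / 15
= 1.13


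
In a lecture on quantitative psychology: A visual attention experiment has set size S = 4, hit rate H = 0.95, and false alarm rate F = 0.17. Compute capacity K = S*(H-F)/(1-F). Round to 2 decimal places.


K = S * (H - F) / (1 - F)
H - F = 0.78
1 - F = 0.83
K = 4 * 0.78 / 0.83
= 3.76


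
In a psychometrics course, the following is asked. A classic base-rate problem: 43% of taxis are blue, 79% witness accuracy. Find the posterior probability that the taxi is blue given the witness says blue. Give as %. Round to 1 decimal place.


P(blue | says blue) = P(says blue | blue)*P(blue) / [P(says blue | blue)*P(blue) + P(says blue | not blue)*P(not blue)]
Numerator = 0.79 * 0.43 = 0.3397
False identification = 0.21 * 0.57 = 0.1197
P = 0.3397 / (0.3397 + 0.1197)
= 0.3397 / 0.4594
As percentage = 73.9
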